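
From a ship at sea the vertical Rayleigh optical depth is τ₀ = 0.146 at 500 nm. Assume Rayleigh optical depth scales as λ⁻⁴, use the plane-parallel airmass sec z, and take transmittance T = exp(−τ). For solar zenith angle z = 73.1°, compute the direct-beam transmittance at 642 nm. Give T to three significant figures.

0.831

sec 73.1° = 3.4399.
τ = 0.146 × (500/642)⁴ × 3.4399 = 0.146 × 0.3679 × 3.4399 = 0.1848.
T = exp(−0.1848) = 0.8313.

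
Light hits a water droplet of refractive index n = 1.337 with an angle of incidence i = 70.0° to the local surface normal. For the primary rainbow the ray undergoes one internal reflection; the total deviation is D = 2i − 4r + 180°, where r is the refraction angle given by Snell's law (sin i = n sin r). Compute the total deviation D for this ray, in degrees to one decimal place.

sin r = sin 70.0° / 1.337 = 0.9397/1.337 = 0.7028; r = 44.66°.
D = 2·70.0° − 4·44.66° + 180° = 140.00° − 178.62° + 180° = 141.38°.

141.4°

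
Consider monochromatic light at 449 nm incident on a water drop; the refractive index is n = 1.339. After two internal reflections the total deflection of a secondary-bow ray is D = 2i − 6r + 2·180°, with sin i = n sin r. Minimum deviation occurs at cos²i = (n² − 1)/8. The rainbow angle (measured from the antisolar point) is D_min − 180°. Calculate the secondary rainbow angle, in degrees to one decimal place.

cos²i = (1.79292 − 1)/8 = 0.09912; i = arccos(0.31483) = 71.650°.
sin r = sin 71.650°/1.339 = 0.70885; r = 45.141°.
D_min = 2·71.650° − 6·45.141° + 360° = 232.451°.
Rainbow angle = D_min − 180° = 52.451°.

52.5°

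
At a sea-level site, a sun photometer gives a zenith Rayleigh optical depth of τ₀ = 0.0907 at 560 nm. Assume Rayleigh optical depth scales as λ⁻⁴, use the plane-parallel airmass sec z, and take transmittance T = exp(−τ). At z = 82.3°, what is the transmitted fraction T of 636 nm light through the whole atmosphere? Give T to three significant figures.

0.666

sec 82.3° = 7.4635.
τ = 0.0907 × (560/636)⁴ × 7.4635 = 0.0907 × 0.6011 × 7.4635 = 0.4069.
T = exp(−0.4069) = 0.6657.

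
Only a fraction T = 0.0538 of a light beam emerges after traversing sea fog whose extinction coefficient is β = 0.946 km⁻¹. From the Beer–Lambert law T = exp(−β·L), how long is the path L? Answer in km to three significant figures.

3.09 km

Beer–Lambert: T = exp(−βL) ⇒ L = −ln(T)/β = −ln(0.0538)/0.946 = 2.9225/0.946 = 3.089 km.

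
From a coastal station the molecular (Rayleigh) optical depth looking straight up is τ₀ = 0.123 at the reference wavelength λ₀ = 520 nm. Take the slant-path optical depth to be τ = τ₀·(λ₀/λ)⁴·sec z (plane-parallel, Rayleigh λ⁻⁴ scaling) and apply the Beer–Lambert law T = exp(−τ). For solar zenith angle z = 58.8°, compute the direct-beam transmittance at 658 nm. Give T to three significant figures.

0.912

sec 58.8° = 1.9304.
τ = 0.123 × (520/658)⁴ × 1.9304 = 0.123 × 0.3900 × 1.9304 = 0.0926.
T = exp(−0.0926) = 0.9115.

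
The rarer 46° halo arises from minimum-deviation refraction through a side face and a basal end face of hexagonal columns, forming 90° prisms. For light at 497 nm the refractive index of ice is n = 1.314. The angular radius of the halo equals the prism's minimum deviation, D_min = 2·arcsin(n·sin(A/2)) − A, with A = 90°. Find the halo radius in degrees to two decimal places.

46.60°

n·sin(A/2) = 1.314 × sin 45° = 1.314 × 0.7071 = 0.9291.
D_min = 2·arcsin(0.9291) − 90° = 2 × 68.301° − 90° = 46.602°.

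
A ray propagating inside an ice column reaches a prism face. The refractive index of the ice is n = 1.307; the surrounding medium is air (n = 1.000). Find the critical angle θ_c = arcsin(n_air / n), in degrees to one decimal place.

49.9°

sin θ_c = n_air / n = 1.000 / 1.307 = 0.7651.
θ_c = arcsin(0.7651) = 49.92°.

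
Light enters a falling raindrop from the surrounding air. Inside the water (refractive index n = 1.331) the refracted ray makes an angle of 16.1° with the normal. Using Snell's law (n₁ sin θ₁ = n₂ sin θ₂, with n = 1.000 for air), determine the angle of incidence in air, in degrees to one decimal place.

21.7°

Snell: sin θ_i = n · sin θ_r = 1.331 × sin 16.1° = 1.331 × 0.2773 = 0.3691.
θ_i = arcsin(0.3691) = 21.66°.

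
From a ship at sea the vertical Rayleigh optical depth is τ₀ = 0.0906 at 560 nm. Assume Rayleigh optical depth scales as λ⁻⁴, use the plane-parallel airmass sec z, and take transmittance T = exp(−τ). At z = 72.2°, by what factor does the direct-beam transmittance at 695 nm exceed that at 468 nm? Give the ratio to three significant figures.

1.62

Airmass: sec 72.2° = 3.2712.
τ(695 nm) = 0.0906 × (560/695)⁴ × 3.2712 = 0.0906 × 0.4215 × 3.2712 = 0.1249.
τ(468 nm) = 0.0906 × (560/468)⁴ × 3.2712 = 0.0906 × 2.0501 × 3.2712 = 0.6076.
T(695)/T(468) = exp(τ_B − τ_A) = exp(0.4827) = 1.6204.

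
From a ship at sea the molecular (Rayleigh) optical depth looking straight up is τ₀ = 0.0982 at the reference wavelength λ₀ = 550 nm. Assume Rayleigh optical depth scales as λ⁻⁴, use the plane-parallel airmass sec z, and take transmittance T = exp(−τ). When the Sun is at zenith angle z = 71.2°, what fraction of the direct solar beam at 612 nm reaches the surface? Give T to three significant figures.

sec 71.2° = 3.1030.
τ = 0.0982 × (550/612)⁴ × 3.1030 = 0.0982 × 0.6523 × 3.1030 = 0.1988.
T = exp(−0.1988) = 0.8197.

0.820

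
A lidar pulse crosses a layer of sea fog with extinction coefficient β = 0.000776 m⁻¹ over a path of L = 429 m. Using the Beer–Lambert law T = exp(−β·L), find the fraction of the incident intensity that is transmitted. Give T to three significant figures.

τ = β·L = 0.000776 × 429 = 0.3329.
T = exp(−0.3329) = 0.7168.

0.717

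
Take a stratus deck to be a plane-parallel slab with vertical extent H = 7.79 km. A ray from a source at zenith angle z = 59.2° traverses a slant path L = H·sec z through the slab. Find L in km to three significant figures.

15.2 km

sec z = 1/cos 59.2° = 1.9530.
L = 7.79 × 1.9530 = 15.214 km.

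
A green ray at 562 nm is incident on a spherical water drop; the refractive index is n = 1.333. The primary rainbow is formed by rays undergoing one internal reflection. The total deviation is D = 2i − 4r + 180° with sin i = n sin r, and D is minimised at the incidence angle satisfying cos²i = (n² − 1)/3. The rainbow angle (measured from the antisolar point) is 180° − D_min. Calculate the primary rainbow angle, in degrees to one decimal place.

42.1°

cos²i = (1.77689 − 1)/3 = 0.25896; i = arccos(0.50888) = 59.410°.
sin r = sin 59.410°/1.333 = 0.64579; r = 40.225°.
D_min = 2·59.410° − 4·40.225° + 180° = 137.922°.
Rainbow angle = 180° − D_min = 42.078°.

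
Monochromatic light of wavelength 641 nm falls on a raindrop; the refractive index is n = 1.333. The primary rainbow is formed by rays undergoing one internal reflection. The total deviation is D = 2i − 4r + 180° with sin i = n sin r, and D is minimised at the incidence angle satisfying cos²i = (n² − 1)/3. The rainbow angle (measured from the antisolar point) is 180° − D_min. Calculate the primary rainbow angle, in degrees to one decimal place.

42.1°

cos²i = (1.77689 − 1)/3 = 0.25896; i = arccos(0.50888) = 59.410°.
sin r = sin 59.410°/1.333 = 0.64579; r = 40.225°.
D_min = 2·59.410° − 4·40.225° + 180° = 137.922°.
Rainbow angle = 180° − D_min = 42.078°.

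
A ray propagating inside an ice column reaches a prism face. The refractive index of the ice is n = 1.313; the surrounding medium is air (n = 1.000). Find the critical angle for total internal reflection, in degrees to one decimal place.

49.6°

sin θ_c = n_air / n = 1.000 / 1.313 = 0.7616.
θ_c = arcsin(0.7616) = 49.61°.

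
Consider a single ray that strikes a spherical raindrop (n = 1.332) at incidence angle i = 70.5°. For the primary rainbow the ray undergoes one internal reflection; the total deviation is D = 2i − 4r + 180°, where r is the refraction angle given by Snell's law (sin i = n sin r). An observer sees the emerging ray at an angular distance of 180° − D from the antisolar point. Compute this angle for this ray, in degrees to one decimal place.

39.2°

sin r = sin 70.5° / 1.332 = 0.9426/1.332 = 0.7077; r = 45.05°.
D = 2·70.5° − 4·45.05° + 180° = 141.00° − 180.19° + 180° = 140.81°.
Angle from antisolar point = 180° − D = 39.19°.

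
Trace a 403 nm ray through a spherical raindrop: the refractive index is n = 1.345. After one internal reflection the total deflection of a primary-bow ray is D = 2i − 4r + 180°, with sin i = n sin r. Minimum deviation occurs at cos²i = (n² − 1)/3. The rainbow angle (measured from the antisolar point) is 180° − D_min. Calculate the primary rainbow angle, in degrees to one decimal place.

cos²i = (1.80902 − 1)/3 = 0.26967; i = arccos(0.51930) = 58.715°.
sin r = sin 58.715°/1.345 = 0.63538; r = 39.448°.
D_min = 2·58.715° − 4·39.448° + 180° = 139.635°.
Rainbow angle = 180° − D_min = 40.365°.

40.4°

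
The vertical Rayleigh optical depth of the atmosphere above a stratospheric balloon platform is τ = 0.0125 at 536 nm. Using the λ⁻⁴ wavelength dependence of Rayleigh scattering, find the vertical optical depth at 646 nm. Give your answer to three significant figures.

0.00592

τ(646 nm) = τ(536 nm) × (536/646)⁴ = 0.0125 × (0.8297)⁴ = 0.0125 × 0.4739 = 0.0059.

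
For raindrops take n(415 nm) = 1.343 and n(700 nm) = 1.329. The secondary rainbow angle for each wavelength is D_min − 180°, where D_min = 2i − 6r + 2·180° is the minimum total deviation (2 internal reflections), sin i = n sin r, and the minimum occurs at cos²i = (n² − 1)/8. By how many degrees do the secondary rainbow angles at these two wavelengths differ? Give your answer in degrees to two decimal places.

At 415 nm (n = 1.343): cos²i = 0.10046 → i = 71.522°, r = 44.928°, D_min = 233.478°, rainbow angle = 53.478°.
At 700 nm (n = 1.329): cos²i = 0.09578 → i = 71.972°, r = 45.685°, D_min = 229.837°, rainbow angle = 49.837°.
Angular width = |53.478° − 49.837°| = 3.641°.

3.64°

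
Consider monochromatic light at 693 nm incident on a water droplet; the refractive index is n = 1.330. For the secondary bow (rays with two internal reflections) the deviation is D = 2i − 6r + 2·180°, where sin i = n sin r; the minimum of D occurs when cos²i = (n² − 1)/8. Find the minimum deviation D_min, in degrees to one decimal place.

230.1°

cos²i = (1.76890 − 1)/8 = 0.09611; i = arccos(0.31002) = 71.940°.
sin r = sin 71.940°/1.330 = 0.71483; r = 45.630°.
D_min = 2·71.940° − 6·45.630° + 360° = 230.101°.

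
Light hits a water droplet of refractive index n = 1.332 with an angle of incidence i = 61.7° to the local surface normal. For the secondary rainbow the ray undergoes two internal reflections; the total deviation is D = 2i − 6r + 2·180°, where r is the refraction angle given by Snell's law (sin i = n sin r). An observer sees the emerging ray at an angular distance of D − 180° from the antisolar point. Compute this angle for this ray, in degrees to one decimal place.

sin r = sin 61.7° / 1.332 = 0.8805/1.332 = 0.6610; r = 41.38°.
D = 2·61.7° − 6·41.38° + 2·180° = 123.40° − 248.27° + 360° = 235.13°.
Angle from antisolar point = D − 180° = 55.13°.

55.1°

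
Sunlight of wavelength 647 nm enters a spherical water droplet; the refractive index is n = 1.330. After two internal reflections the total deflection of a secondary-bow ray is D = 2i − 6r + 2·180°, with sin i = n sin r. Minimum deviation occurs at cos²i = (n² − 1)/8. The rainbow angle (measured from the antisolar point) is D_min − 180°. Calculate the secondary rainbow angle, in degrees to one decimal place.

cos²i = (1.76890 − 1)/8 = 0.09611; i = arccos(0.31002) = 71.940°.
sin r = sin 71.940°/1.330 = 0.71483; r = 45.630°.
D_min = 2·71.940° − 6·45.630° + 360° = 230.101°.
Rainbow angle = D_min − 180° = 50.101°.

50.1°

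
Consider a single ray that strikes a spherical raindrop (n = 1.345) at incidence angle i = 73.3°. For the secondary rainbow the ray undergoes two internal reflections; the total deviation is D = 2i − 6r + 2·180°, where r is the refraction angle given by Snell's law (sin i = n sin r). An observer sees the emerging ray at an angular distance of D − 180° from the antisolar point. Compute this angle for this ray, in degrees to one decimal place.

54.1°

sin r = sin 73.3° / 1.345 = 0.9578/1.345 = 0.7121; r = 45.41°.
D = 2·73.3° − 6·45.41° + 2·180° = 146.60° − 272.45° + 360° = 234.15°.
Angle from antisolar point = D − 180° = 54.15°.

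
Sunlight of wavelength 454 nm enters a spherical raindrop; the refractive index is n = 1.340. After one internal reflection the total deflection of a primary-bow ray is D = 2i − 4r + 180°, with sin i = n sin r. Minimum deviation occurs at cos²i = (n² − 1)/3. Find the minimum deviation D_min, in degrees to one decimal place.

cos²i = (1.79560 − 1)/3 = 0.26520; i = arccos(0.51498) = 59.004°.
sin r = sin 59.004°/1.340 = 0.63971; r = 39.770°.
D_min = 2·59.004° − 4·39.770° + 180° = 138.929°.

138.9°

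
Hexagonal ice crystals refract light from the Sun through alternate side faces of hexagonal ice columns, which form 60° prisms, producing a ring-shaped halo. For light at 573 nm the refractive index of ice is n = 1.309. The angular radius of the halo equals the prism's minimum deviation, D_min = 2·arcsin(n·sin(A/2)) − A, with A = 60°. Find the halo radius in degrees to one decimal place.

n·sin(A/2) = 1.309 × sin 30° = 1.309 × 0.5000 = 0.6545.
D_min = 2·arcsin(0.6545) − 60° = 2 × 40.882° − 60° = 21.763°.

21.8°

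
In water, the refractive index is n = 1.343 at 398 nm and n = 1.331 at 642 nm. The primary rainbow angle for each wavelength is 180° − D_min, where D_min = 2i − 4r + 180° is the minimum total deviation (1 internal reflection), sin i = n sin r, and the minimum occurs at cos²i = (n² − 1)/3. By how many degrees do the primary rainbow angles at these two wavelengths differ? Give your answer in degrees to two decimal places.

1.72°

At 398 nm (n = 1.343): cos²i = 0.26788 → i = 58.830°, r = 39.577°, D_min = 139.354°, rainbow angle = 40.646°.
At 642 nm (n = 1.331): cos²i = 0.25719 → i = 59.527°, r = 40.356°, D_min = 137.630°, rainbow angle = 42.370°.
Angular width = |40.646° − 42.370°| = 1.724°.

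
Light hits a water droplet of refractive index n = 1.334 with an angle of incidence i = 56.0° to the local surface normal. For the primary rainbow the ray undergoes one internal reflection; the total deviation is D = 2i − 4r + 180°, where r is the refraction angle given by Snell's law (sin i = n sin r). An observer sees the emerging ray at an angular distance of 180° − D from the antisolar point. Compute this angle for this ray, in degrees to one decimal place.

sin r = sin 56.0° / 1.334 = 0.8290/1.334 = 0.6215; r = 38.42°.
D = 2·56.0° − 4·38.42° + 180° = 112.00° − 153.69° + 180° = 138.31°.
Angle from antisolar point = 180° − D = 41.69°.

41.7°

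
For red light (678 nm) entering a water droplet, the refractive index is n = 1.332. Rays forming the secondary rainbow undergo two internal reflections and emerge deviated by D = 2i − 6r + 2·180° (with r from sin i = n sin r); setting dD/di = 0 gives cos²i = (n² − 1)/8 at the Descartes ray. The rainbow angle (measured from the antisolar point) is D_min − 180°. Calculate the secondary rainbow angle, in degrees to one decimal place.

50.6°

cos²i = (1.77422 − 1)/8 = 0.09678; i = arccos(0.31109) = 71.875°.
sin r = sin 71.875°/1.332 = 0.71350; r = 45.520°.
D_min = 2·71.875° − 6·45.520° + 360° = 230.628°.
Rainbow angle = D_min − 180° = 50.628°.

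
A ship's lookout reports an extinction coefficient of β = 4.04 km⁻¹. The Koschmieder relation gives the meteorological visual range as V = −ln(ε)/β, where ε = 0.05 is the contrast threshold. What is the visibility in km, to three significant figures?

V = −ln(0.05) / 4.04 = 2.996 / 4.04 = 0.7415 km.

0.742 km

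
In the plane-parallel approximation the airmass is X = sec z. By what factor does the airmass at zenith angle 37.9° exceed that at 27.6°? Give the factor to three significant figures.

X(37.9°)/X(27.6°) = sec 37.9° / sec 27.6° = cos 27.6° / cos 37.9° = 0.8862/0.7891 = 1.1231.

1.12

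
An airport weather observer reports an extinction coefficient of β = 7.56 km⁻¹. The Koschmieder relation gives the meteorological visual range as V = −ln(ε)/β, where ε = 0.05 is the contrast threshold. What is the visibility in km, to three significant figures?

V = −ln(0.05) / 7.56 = 2.996 / 7.56 = 0.3963 km.

0.396 km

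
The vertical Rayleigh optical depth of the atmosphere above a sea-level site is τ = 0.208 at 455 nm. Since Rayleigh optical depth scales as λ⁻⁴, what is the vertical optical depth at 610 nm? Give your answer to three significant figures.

0.0644

τ(610 nm) = τ(455 nm) × (455/610)⁴ = 0.208 × (0.7459)⁴ = 0.208 × 0.3095 = 0.0644.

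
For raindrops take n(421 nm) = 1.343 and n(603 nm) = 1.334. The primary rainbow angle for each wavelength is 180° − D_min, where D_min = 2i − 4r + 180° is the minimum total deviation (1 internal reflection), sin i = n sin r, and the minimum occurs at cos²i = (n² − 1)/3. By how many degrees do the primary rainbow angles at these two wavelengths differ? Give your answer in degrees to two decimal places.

1.29°

At 421 nm (n = 1.343): cos²i = 0.26788 → i = 58.830°, r = 39.577°, D_min = 139.354°, rainbow angle = 40.646°.
At 603 nm (n = 1.334): cos²i = 0.25985 → i = 59.352°, r = 40.159°, D_min = 138.067°, rainbow angle = 41.933°.
Angular width = |40.646° − 41.933°| = 1.287°.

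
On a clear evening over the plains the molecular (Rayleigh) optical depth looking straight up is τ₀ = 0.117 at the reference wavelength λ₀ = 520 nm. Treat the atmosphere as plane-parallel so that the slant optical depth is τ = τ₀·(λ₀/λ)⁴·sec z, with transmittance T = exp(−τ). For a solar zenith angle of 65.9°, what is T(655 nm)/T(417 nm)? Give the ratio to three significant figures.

Airmass: sec 65.9° = 2.4490.
τ(655 nm) = 0.117 × (520/655)⁴ × 2.4490 = 0.117 × 0.3972 × 2.4490 = 0.1138.
τ(417 nm) = 0.117 × (520/417)⁴ × 2.4490 = 0.117 × 2.4181 × 2.4490 = 0.6929.
T(655)/T(417) = exp(τ_B − τ_A) = exp(0.5790) = 1.7843.

1.78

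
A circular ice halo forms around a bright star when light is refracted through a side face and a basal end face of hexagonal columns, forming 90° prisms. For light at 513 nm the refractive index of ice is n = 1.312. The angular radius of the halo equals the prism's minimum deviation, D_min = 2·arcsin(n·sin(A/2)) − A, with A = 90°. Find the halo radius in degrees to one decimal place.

46.2°

n·sin(A/2) = 1.312 × sin 45° = 1.312 × 0.7071 = 0.9277.
D_min = 2·arcsin(0.9277) − 90° = 2 × 68.083° − 90° = 46.166°.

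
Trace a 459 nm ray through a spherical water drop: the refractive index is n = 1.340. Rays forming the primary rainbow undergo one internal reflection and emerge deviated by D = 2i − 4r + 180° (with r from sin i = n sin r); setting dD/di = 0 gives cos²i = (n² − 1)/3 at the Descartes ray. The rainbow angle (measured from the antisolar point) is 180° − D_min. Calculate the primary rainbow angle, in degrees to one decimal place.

41.1°

cos²i = (1.79560 − 1)/3 = 0.26520; i = arccos(0.51498) = 59.004°.
sin r = sin 59.004°/1.340 = 0.63971; r = 39.770°.
D_min = 2·59.004° − 4·39.770° + 180° = 138.929°.
Rainbow angle = 180° − D_min = 41.071°.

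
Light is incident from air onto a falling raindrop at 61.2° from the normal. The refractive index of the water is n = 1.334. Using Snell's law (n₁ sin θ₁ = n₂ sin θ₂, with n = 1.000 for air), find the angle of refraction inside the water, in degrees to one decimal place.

Snell: sin θ_r = sin θ_i / n = sin 61.2° / 1.334 = 0.8763 / 1.334 = 0.6569.
θ_r = arcsin(0.6569) = 41.06°.

41.1°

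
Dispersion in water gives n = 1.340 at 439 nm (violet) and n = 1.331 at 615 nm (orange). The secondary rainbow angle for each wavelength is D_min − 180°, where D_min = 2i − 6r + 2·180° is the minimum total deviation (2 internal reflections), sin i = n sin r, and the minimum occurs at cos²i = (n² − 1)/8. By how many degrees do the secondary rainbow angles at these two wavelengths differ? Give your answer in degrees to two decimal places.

At 439 nm (n = 1.340): cos²i = 0.09945 → i = 71.618°, r = 45.088°, D_min = 232.709°, rainbow angle = 52.709°.
At 615 nm (n = 1.331): cos²i = 0.09645 → i = 71.907°, r = 45.575°, D_min = 230.365°, rainbow angle = 50.365°.
Angular width = |52.709° − 50.365°| = 2.344°.

2.34°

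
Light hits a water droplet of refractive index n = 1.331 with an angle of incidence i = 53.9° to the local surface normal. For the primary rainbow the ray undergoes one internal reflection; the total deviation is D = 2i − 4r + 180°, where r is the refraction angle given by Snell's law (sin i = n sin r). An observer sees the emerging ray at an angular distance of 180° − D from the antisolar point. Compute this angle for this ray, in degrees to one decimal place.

41.7°

sin r = sin 53.9° / 1.331 = 0.8080/1.331 = 0.6071; r = 37.38°.
D = 2·53.9° − 4·37.38° + 180° = 107.80° − 149.51° + 180° = 138.29°.
Angle from antisolar point = 180° − D = 41.71°.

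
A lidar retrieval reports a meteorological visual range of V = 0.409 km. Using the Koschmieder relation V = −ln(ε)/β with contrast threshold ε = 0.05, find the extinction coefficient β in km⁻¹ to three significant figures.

7.32 km⁻¹

β = −ln(0.05) / V = 2.996 / 0.409 = 7.3245 km⁻¹.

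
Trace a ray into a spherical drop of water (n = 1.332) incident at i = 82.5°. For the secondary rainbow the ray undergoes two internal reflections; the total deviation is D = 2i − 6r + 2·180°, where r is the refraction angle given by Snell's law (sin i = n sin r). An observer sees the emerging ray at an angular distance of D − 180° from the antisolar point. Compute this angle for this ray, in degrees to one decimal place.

56.4°

sin r = sin 82.5° / 1.332 = 0.9914/1.332 = 0.7443; r = 48.10°.
D = 2·82.5° − 6·48.10° + 2·180° = 165.00° − 288.61° + 360° = 236.39°.
Angle from antisolar point = D − 180° = 56.39°.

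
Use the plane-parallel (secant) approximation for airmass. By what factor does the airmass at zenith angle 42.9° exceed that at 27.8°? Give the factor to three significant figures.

1.21

X(42.9°)/X(27.8°) = sec 42.9° / sec 27.8° = cos 27.8° / cos 42.9° = 0.8846/0.7325 = 1.2075.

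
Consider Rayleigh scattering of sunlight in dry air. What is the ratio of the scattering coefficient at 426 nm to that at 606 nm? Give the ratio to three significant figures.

Rayleigh scattering ∝ λ⁻⁴, so the ratio of coefficients is the inverse fourth power of the wavelength ratio.
σ(426)/σ(606) = (606/426)⁴ = (1.4225)⁴ = 4.095.

4.09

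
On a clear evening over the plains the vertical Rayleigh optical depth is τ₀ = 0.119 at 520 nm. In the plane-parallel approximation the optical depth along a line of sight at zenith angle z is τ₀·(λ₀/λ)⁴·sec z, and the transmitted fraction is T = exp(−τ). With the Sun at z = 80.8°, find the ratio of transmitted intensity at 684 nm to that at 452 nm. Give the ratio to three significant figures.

Airmass: sec 80.8° = 6.2546.
τ(684 nm) = 0.119 × (520/684)⁴ × 6.2546 = 0.119 × 0.3340 × 6.2546 = 0.2486.
τ(452 nm) = 0.119 × (520/452)⁴ × 6.2546 = 0.119 × 1.7517 × 6.2546 = 1.3038.
T(684)/T(452) = exp(τ_B − τ_A) = exp(1.0552) = 2.8725.

2.87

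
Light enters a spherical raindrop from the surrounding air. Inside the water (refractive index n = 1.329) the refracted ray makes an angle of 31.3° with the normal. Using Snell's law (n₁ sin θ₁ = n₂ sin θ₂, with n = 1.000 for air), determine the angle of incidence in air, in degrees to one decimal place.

Snell: sin θ_i = n · sin θ_r = 1.329 × sin 31.3° = 1.329 × 0.5195 = 0.6904.
θ_i = arcsin(0.6904) = 43.67°.

43.7°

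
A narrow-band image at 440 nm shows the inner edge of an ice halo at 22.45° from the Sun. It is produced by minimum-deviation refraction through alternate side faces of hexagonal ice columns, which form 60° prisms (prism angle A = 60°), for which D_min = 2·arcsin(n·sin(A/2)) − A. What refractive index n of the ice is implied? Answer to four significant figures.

Rearranging: n = sin((D_min + A)/2) / sin(A/2).
(D_min + A)/2 = (22.45° + 60°)/2 = 41.225°.
n = sin 41.225° / sin 30° = 0.6590 / 0.5000 = 1.3180.

1.318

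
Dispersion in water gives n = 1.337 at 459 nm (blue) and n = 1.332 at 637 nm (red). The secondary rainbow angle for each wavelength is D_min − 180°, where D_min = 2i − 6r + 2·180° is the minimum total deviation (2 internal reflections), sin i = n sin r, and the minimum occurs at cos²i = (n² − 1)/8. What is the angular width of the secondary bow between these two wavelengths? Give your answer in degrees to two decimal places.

1.31°

At 459 nm (n = 1.337): cos²i = 0.09845 → i = 71.714°, r = 45.249°, D_min = 231.934°, rainbow angle = 51.934°.
At 637 nm (n = 1.332): cos²i = 0.09678 → i = 71.875°, r = 45.520°, D_min = 230.628°, rainbow angle = 50.628°.
Angular width = |51.934° − 50.628°| = 1.305°.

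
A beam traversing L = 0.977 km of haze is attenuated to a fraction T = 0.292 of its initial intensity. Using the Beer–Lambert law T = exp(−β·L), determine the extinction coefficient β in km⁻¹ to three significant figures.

Beer–Lambert: T = exp(−βL) ⇒ β = −ln(T)/L = −ln(0.292)/0.977 = 1.2310/0.977 = 1.26 km⁻¹.

1.26 km⁻¹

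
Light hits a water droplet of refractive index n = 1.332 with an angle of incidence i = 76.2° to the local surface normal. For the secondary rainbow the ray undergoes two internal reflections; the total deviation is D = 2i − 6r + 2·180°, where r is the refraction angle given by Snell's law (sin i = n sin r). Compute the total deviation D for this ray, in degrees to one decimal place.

sin r = sin 76.2° / 1.332 = 0.9711/1.332 = 0.7291; r = 46.81°.
D = 2·76.2° − 6·46.81° + 2·180° = 152.40° − 280.86° + 360° = 231.54°.

231.5°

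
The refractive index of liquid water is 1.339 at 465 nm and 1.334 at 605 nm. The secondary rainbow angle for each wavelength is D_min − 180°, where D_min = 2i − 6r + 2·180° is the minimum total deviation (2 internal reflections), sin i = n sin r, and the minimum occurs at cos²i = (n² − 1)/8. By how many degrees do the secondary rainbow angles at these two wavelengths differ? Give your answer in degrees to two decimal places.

At 465 nm (n = 1.339): cos²i = 0.09912 → i = 71.650°, r = 45.141°, D_min = 232.451°, rainbow angle = 52.451°.
At 605 nm (n = 1.334): cos²i = 0.09744 → i = 71.810°, r = 45.411°, D_min = 231.153°, rainbow angle = 51.153°.
Angular width = |52.451° − 51.153°| = 1.299°.

1.30°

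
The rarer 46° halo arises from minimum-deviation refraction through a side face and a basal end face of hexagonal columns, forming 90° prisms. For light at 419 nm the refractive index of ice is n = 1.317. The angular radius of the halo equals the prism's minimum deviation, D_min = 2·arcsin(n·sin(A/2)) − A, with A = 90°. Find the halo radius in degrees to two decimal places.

47.26°

n·sin(A/2) = 1.317 × sin 45° = 1.317 × 0.7071 = 0.9313.
D_min = 2·arcsin(0.9313) − 90° = 2 × 68.632° − 90° = 47.264°.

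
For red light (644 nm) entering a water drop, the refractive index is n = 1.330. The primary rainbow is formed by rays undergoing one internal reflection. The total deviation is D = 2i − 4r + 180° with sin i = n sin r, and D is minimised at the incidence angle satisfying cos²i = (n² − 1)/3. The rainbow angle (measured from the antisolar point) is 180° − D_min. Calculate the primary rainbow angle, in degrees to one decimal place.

42.5°

cos²i = (1.76890 − 1)/3 = 0.25630; i = arccos(0.50626) = 59.585°.
sin r = sin 59.585°/1.330 = 0.64841; r = 40.422°.
D_min = 2·59.585° − 4·40.422° + 180° = 137.484°.
Rainbow angle = 180° − D_min = 42.516°.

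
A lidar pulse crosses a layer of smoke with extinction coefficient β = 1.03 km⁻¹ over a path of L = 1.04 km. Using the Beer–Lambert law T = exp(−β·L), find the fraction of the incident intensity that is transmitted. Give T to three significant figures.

τ = β·L = 1.03 × 1.04 = 1.0712.
T = exp(−1.0712) = 0.3426.

0.343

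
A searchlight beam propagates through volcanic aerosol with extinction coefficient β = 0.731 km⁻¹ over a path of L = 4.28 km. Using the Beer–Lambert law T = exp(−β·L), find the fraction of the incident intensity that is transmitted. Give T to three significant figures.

τ = β·L = 0.731 × 4.28 = 3.1287.
T = exp(−3.1287) = 0.0438.

0.0438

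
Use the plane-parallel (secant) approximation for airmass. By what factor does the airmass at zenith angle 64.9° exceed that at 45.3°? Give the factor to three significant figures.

1.66

X(64.9°)/X(45.3°) = sec 64.9° / sec 45.3° = cos 45.3° / cos 64.9° = 0.7034/0.4242 = 1.6582.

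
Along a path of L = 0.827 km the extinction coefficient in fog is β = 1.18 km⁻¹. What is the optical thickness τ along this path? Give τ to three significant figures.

0.976

τ = β·L = 1.18 × 0.827 = 0.9759.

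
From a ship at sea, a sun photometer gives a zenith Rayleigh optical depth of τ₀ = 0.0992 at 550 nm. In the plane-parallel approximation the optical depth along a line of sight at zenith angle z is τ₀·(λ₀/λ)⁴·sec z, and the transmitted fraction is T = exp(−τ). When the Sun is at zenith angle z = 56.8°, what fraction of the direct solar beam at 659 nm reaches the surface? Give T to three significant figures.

0.916

sec 56.8° = 1.8263.
τ = 0.0992 × (550/659)⁴ × 1.8263 = 0.0992 × 0.4852 × 1.8263 = 0.0879.
T = exp(−0.0879) = 0.9159.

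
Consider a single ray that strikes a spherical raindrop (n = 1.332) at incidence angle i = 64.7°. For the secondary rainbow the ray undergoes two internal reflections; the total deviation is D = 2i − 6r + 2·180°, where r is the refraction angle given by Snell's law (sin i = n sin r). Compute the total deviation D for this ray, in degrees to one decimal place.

232.9°

sin r = sin 64.7° / 1.332 = 0.9041/1.332 = 0.6787; r = 42.75°.
D = 2·64.7° − 6·42.75° + 2·180° = 129.40° − 256.47° + 360° = 232.93°.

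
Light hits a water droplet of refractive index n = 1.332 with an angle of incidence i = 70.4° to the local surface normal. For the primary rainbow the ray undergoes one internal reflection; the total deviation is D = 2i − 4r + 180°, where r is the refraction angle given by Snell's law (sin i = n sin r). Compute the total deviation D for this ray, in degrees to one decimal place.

140.8°

sin r = sin 70.4° / 1.332 = 0.9421/1.332 = 0.7073; r = 45.01°.
D = 2·70.4° − 4·45.01° + 180° = 140.80° − 180.05° + 180° = 140.75°.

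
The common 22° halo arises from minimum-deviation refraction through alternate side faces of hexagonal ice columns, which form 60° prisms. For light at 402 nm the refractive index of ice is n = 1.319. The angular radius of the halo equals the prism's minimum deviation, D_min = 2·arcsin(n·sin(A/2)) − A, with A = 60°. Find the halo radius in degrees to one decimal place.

22.5°

n·sin(A/2) = 1.319 × sin 30° = 1.319 × 0.5000 = 0.6595.
D_min = 2·arcsin(0.6595) − 60° = 2 × 41.262° − 60° = 22.524°.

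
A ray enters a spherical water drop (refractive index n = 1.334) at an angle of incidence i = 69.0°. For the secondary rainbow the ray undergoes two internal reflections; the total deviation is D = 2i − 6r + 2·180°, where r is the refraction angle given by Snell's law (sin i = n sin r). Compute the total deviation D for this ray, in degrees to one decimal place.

231.5°

sin r = sin 69.0° / 1.334 = 0.9336/1.334 = 0.6998; r = 44.41°.
D = 2·69.0° − 6·44.41° + 2·180° = 138.00° − 266.48° + 360° = 231.52°.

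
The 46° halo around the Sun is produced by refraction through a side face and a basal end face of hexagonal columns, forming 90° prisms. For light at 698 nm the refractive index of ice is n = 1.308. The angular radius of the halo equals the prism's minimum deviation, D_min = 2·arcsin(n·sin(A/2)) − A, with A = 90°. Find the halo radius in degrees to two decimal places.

45.31°

n·sin(A/2) = 1.308 × sin 45° = 1.308 × 0.7071 = 0.9249.
D_min = 2·arcsin(0.9249) − 90° = 2 × 67.653° − 90° = 45.305°.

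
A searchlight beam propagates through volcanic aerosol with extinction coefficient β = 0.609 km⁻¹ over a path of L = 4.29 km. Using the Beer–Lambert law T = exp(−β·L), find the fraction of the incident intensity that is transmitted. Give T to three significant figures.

τ = β·L = 0.609 × 4.29 = 2.6126.
T = exp(−2.6126) = 0.0733.

0.0733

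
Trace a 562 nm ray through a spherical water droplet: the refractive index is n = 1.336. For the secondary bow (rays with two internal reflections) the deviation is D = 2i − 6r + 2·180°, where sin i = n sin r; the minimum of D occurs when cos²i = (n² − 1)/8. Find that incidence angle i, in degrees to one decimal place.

cos²i = (1.336² − 1)/8 = (1.78490 − 1)/8 = 0.09811.
cos i = 0.31323, so i = 71.746°.

71.7°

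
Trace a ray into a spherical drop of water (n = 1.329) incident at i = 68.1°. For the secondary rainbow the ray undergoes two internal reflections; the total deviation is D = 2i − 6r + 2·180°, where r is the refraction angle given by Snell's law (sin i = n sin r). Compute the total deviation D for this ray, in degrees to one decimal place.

230.5°

sin r = sin 68.1° / 1.329 = 0.9278/1.329 = 0.6981; r = 44.28°.
D = 2·68.1° − 6·44.28° + 2·180° = 136.20° − 265.67° + 360° = 230.53°.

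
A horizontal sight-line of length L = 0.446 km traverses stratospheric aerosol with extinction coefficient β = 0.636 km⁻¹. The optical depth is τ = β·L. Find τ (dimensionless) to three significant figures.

τ = β·L = 0.636 × 0.446 = 0.2837.

0.284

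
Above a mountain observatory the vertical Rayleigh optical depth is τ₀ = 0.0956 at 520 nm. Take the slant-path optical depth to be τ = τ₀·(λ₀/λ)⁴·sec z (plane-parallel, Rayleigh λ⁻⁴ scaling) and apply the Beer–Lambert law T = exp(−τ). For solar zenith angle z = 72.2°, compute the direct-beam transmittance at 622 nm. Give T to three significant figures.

0.858

sec 72.2° = 3.2712.
τ = 0.0956 × (520/622)⁴ × 3.2712 = 0.0956 × 0.4885 × 3.2712 = 0.1528.
T = exp(−0.1528) = 0.8583.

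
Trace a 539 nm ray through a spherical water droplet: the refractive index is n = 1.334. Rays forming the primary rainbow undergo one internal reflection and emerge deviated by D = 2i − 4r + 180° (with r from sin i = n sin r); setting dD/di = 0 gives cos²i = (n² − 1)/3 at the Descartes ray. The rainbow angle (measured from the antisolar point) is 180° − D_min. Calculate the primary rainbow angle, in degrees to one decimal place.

41.9°

cos²i = (1.77956 − 1)/3 = 0.25985; i = arccos(0.50976) = 59.352°.
sin r = sin 59.352°/1.334 = 0.64492; r = 40.159°.
D_min = 2·59.352° − 4·40.159° + 180° = 138.067°.
Rainbow angle = 180° − D_min = 41.933°.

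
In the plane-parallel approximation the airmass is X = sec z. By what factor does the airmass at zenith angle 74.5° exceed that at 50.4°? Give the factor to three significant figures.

X(74.5°)/X(50.4°) = sec 74.5° / sec 50.4° = cos 50.4° / cos 74.5° = 0.6374/0.2672 = 2.3852.

2.39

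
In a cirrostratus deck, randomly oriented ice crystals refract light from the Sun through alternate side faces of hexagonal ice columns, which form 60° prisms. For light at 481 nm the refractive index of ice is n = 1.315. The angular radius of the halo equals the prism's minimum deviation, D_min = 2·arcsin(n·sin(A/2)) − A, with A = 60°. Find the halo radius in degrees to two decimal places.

n·sin(A/2) = 1.315 × sin 30° = 1.315 × 0.5000 = 0.6575.
D_min = 2·arcsin(0.6575) − 60° = 2 × 41.109° − 60° = 22.219°.

22.22°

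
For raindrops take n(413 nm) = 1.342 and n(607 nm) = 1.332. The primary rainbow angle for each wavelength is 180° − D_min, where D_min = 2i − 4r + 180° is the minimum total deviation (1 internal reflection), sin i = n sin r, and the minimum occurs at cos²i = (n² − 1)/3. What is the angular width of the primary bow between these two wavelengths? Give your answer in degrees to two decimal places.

1.44°

At 413 nm (n = 1.342): cos²i = 0.26699 → i = 58.888°, r = 39.641°, D_min = 139.213°, rainbow angle = 40.787°.
At 607 nm (n = 1.332): cos²i = 0.25807 → i = 59.469°, r = 40.290°, D_min = 137.776°, rainbow angle = 42.224°.
Angular width = |40.787° − 42.224°| = 1.437°.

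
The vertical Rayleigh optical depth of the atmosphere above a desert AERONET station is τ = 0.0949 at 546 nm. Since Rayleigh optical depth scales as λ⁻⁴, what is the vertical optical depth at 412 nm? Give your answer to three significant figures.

0.293

τ(412 nm) = τ(546 nm) × (546/412)⁴ = 0.0949 × (1.3252)⁴ = 0.0949 × 3.0845 = 0.2927.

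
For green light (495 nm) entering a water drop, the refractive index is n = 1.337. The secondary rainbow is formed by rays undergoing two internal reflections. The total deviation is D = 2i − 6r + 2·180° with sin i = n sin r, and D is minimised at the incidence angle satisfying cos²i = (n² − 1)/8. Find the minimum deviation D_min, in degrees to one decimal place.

cos²i = (1.78757 − 1)/8 = 0.09845; i = arccos(0.31376) = 71.714°.
sin r = sin 71.714°/1.337 = 0.71017; r = 45.249°.
D_min = 2·71.714° − 6·45.249° + 360° = 231.934°.

231.9°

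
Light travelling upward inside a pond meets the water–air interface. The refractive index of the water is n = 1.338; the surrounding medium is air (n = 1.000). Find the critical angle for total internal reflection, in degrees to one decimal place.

sin θ_c = n_air / n = 1.000 / 1.338 = 0.7474.
θ_c = arcsin(0.7474) = 48.36°.

48.4°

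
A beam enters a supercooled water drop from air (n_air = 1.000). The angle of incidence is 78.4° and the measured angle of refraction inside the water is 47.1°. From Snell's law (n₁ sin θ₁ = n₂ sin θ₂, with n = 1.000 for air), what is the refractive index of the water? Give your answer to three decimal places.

n = sin θ_i / sin θ_r = sin 78.4° / sin 47.1° = 0.9796 / 0.7325 = 1.3372.

1.337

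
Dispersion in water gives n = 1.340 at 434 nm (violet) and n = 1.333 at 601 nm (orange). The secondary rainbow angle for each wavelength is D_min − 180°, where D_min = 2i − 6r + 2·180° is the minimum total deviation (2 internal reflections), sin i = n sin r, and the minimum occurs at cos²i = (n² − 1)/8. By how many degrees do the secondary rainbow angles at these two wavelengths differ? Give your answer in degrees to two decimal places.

1.82°

At 434 nm (n = 1.340): cos²i = 0.09945 → i = 71.618°, r = 45.088°, D_min = 232.709°, rainbow angle = 52.709°.
At 601 nm (n = 1.333): cos²i = 0.09711 → i = 71.843°, r = 45.466°, D_min = 230.891°, rainbow angle = 50.891°.
Angular width = |52.709° − 50.891°| = 1.818°.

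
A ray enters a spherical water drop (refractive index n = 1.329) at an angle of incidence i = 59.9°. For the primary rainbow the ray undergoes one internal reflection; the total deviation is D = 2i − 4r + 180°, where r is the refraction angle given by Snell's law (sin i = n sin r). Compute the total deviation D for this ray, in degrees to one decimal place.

137.3°

sin r = sin 59.9° / 1.329 = 0.8652/1.329 = 0.6510; r = 40.62°.
D = 2·59.9° − 4·40.62° + 180° = 119.80° − 162.46° + 180° = 137.34°.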